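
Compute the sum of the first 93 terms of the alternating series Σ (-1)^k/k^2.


S = -1 + 1/4 - 1/9 + 1/16 - 1/25 + 1/36 - 1/49 + 1/64 ± ...
= -0.8225
(Full series converges to -π²/12 ≈ -0.8225)

S_93 = -0.8225


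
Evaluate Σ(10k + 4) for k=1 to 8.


Σ(10k+4) = 10·Σk + 4·n
= 10·36 + 4·8
= 360 + 32 = 392

Σ = 392


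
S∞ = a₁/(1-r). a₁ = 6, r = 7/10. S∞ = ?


S∞ = a₁/(1-r) = 6/(1 - 7/10)
= 6/(3/10)
= 20

S∞ = 20


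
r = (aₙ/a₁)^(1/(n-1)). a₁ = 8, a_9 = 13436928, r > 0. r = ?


r^(n-1) = aₙ/a₁
r^8 = 13436928/8 = 1679616
r = 1679616^(1/8)
= ±6; taking r > 0 gives r = 6

r = 6


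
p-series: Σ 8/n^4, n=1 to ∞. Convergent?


p-series test: Σ c/n^p converges if p > 1, diverges if p ≤ 1 (constant c > 0 doesn't affect convergence).
p = 4
4 > 1 → CONVERGES

Converges (p = 4 > 1)


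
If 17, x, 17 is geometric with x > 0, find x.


GM = √(17×17) = √289 = 17

GM = 17


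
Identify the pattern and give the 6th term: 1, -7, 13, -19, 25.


Pattern: alternating sign, magnitude arithmetic (d=6)
Terms: 1, -7, 13, -19, 25
Next term = -31

Next term = -31


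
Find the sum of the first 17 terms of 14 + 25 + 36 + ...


aₙ = 14 + (17-1)×11 = 190
Sₙ = n(a₁+aₙ)/2 = 17×(14+190)/2
= 17×204/2 = 1734

S_17 = 1734


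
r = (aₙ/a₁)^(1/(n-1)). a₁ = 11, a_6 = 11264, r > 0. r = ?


r^(n-1) = aₙ/a₁
r^5 = 11264/11 = 1024
r = 1024^(1/5)
= 4

r = 4


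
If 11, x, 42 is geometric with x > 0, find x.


GM = √(11×42) = √462 = 21.4942

GM = 21.4942


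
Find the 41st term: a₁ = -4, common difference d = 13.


aₙ = a₁ + (n-1)d
= -4 + (41-1)×13
= -4 + 520
= 516

a_41 = 516


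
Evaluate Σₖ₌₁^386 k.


n(n+1)/2 = 386×387/2 = 149382/2 = 74691

Σk = 74691


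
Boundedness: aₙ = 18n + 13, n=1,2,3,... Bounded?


aₙ = 18n + 13 → as n→∞, aₙ→∞
No finite upper bound exists
The sequence is UNBOUNDED

Unbounded (aₙ → ∞ as n → ∞)


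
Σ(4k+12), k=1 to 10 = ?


Σ(4k+12) = 4·Σk + 12·n
= 4·55 + 12·10
= 220 + 120 = 340

Σ = 340


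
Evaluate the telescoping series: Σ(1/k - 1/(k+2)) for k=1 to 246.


Telescoping with gap 2: two head and two tail terms survive.
= (1 + 1/2) - (1/247 + 1/248)
= 3/2 - 1/247 - 1/248 = 91389/61256

Sum = 91389/61256


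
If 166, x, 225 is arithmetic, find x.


AM = (166 + 225)/2 = 391/2 = 195.5

AM = 195.5


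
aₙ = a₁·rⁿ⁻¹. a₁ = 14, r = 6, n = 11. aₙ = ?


aₙ = a₁·r^(n-1)
= 14×6^10
= 14×60466176
= 846526464

a_11 = 846526464


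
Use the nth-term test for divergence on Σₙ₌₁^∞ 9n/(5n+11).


lim(n→∞) 9n/(5n+11) = 9/5 = 9/5  (divide numerator and denominator by n)
lim aₙ = 9/5 ≠ 0 → series DIVERGES

Diverges (lim aₙ = 9/5 ≠ 0)


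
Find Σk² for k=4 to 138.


Σₖ₌4^138 k² = Σₖ₌₁^138 k² − Σₖ₌₁^3 k²
= 138·139·277/6 − 3·4·7/6
= 885569 − 14 = 885555

Σk² = 885555


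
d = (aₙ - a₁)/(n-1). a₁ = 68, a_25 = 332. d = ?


d = (aₙ - a₁)/(n-1)
= (332 - 68)/(25-1)
= 264/24 = 11

d = 11


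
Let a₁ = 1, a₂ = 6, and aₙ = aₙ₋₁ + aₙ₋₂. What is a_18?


Computing iteratively: 1, 6, 7, 13, 20, 33, 53, 86, 139, 225, 364, 589, ...
a_18 = 10569

a_18 = 10569


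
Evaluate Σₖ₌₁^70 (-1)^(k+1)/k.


S = 1 - 1/2 + 1/3 - 1/4 + 1/5 - 1/6 + 1/7 - 1/8 ± ...
= 0.6861
(Full series converges to +ln(2) ≈ +0.6931)

S_70 = 0.6861


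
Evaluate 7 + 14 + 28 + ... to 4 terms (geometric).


Sₙ = 7×(2^4 - 1)/(2 - 1)
= 7×(16 - 1)/1
= 7×15/1
= 105

S_4 = 105


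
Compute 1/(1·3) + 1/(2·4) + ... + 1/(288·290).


1/(k(k+2)) = (1/2)·(1/k - 1/(k+2)) (partial fractions)
Telescoping: Σ = (1/2)·(1 + 1/2 - 1/289 - 1/290) = 31284/41905

Sum = 31284/41905


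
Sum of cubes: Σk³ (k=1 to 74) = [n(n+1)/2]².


n(n+1)/2 = 74×75/2 = 2775
Σk³ = 2775² = 7700625

Σk³ = 7700625


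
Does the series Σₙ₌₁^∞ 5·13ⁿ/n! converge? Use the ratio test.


aₙ = 5·13^n/n!
a_{n+1}/aₙ = 13^(n+1)/(n+1)! × n!/13^n  (constant 5 cancels)
= 13/(n+1)
L = lim(n→∞) 13/(n+1) = 0
L < 1 → series CONVERGES

Converges (ratio test: L = 0 < 1)


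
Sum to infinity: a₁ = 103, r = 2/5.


S∞ = a₁/(1-r) = 103/(1 - 2/5)
= 103/(3/5)
= 515/3

S∞ = 515/3


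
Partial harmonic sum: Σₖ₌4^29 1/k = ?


Σₖ₌4^29 1/k = 1/4 + 1/5 + 1/6 + ... + 1/29
= 4957048979587/2329089562800
≈ 2.1283

Sum = 4957048979587/2329089562800 ≈ 2.1283


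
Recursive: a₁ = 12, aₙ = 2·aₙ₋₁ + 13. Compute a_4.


Computing step by step:
a_1 = 12
a_2 = 37
a_3 = 87
a_4 = 187


a_4 = 187


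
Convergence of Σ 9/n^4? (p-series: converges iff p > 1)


p-series test: Σ c/n^p converges if p > 1, diverges if p ≤ 1 (constant c > 0 doesn't affect convergence).
p = 4
4 > 1 → CONVERGES

Converges (p = 4 > 1)


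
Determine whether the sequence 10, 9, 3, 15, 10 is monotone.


Differences: -1, -6, 12, -5
Difference at position 3 is +12 (> 0) but position 1 is -1 (< 0) — sequence both rises and falls
→ NOT monotonic

Not monotonic


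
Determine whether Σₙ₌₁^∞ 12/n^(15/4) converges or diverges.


p-series test: Σ c/n^p converges if p > 1, diverges if p ≤ 1 (constant c > 0 doesn't affect convergence).
p = 15/4
15/4 > 1 → CONVERGES

Converges (p = 15/4 > 1)


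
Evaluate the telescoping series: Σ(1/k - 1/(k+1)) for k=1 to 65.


Telescoping: adjacent terms cancel.
= 1/1 - 1/66
= 1 - 1/66 = 65/66

Sum = 65/66


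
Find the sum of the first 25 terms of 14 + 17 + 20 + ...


aₙ = 14 + (25-1)×3 = 86
Sₙ = n(a₁+aₙ)/2 = 25×(14+86)/2
= 25×100/2 = 1250

S_25 = 1250


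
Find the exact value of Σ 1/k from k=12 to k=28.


Σₖ₌12^28 1/k = 1/12 + 1/13 + 1/14 + ... + 1/28
= 72867871493/80313433200
≈ 0.9073

Sum = 72867871493/80313433200 ≈ 0.9073


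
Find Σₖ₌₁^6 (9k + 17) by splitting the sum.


Σ(9k+17) = 9·Σk + 17·n
= 9·21 + 17·6
= 189 + 102 = 291

Σ = 291


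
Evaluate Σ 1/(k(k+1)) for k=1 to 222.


1/(k(k+1)) = 1/k - 1/(k+1) (partial fractions)
Telescoping: Σ = 1 - 1/223 = 222/223

Sum = 222/223


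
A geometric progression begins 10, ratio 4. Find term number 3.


aₙ = a₁·r^(n-1)
= 10×4^2
= 10×16
= 160

a_3 = 160


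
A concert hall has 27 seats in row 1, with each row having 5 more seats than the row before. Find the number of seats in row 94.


aₙ = a₁ + (n-1)d
= 27 + (94-1)×5
= 27 + 465
= 492

a_94 = 492


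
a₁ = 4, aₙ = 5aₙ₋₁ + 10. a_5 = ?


Computing step by step:
a_1 = 4
a_2 = 30
a_3 = 160
a_4 = 810
a_5 = 4060


a_5 = 4060


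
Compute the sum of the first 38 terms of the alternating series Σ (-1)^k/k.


S = -1 + 1/2 - 1/3 + 1/4 - 1/5 + 1/6 - 1/7 + 1/8 ± ...
= -0.6802
(Full series converges to -ln(2) ≈ -0.6931)

S_38 = -0.6802


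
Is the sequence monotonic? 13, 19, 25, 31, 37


Differences: 6, 6, 6, 6
All differences > 0 → strictly INCREASING

Monotonically increasing


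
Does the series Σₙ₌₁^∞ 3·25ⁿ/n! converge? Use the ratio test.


aₙ = 3·25^n/n!
a_{n+1}/aₙ = 25^(n+1)/(n+1)! × n!/25^n  (constant 3 cancels)
= 25/(n+1)
L = lim(n→∞) 25/(n+1) = 0
L < 1 → series CONVERGES

Converges (ratio test: L = 0 < 1)


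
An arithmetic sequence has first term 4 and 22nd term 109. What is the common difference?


d = (aₙ - a₁)/(n-1)
= (109 - 4)/(22-1)
= 105/21 = 5

d = 5


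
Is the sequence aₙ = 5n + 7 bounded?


aₙ = 5n + 7 → as n→∞, aₙ→∞
No finite upper bound exists
The sequence is UNBOUNDED

Unbounded (aₙ → ∞ as n → ∞)


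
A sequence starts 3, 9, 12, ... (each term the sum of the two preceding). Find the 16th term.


Computing iteratively: 3, 9, 12, 21, 33, 54, 87, 141, 228, 369, 597, 966, ...
a_16 = 6621

a_16 = 6621


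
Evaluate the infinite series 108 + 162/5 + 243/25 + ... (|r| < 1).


S∞ = a₁/(1-r) = 108/(1 - 3/10)
= 108/(7/10)
= 1080/7

S∞ = 1080/7


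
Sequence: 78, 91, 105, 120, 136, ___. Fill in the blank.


Pattern: triangular numbers: n(n+1)/2
Terms: 78, 91, 105, 120, 136
Next term = 153

Next term = 153


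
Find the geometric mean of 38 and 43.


GM = √(38×43) = √1634 = 40.4228

GM = 40.4228


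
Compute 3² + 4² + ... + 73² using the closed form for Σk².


Σₖ₌3^73 k² = Σₖ₌₁^73 k² − Σₖ₌₁^2 k²
= 73·74·147/6 − 2·3·5/6
= 132349 − 5 = 132344

Σk² = 132344


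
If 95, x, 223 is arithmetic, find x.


AM = (95 + 223)/2 = 318/2 = 159

AM = 159


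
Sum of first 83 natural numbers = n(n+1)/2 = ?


n(n+1)/2 = 83×84/2 = 6972/2 = 3486

Σk = 3486


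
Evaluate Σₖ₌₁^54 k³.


n(n+1)/2 = 54×55/2 = 1485
Σk³ = 1485² = 2205225

Σk³ = 2205225


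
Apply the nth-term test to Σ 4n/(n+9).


lim(n→∞) 4n/(n+9) = 4/1 = 4  (divide numerator and denominator by n)
lim aₙ = 4 ≠ 0 → series DIVERGES

Diverges (lim aₙ = 4 ≠ 0)


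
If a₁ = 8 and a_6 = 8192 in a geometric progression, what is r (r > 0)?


r^(n-1) = aₙ/a₁
r^5 = 8192/8 = 1024
r = 1024^(1/5)
= 4

r = 4


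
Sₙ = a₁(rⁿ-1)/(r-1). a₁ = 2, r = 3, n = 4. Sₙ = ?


Sₙ = 2×(3^4 - 1)/(3 - 1)
= 2×(81 - 1)/2
= 2×80/2
= 80

S_4 = 80


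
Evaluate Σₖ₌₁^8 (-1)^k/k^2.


S = -1 + 1/4 - 1/9 + 1/16 - 1/25 + 1/36 - 1/49 + 1/64
= -0.8156
(Full series converges to -π²/12 ≈ -0.8225)

S_8 = -0.8156


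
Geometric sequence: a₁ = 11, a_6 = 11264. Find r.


r^(n-1) = aₙ/a₁
r^5 = 11264/11 = 1024
r = 1024^(1/5)
= 4

r = 4


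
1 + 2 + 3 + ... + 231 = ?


n(n+1)/2 = 231×232/2 = 53592/2 = 26796

Σk = 26796


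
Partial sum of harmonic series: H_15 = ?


H_15 = 1/1 + 1/2 + 1/3 + ... + 1/15
= 1195757/360360
≈ 3.3182

H_15 = 1195757/360360 ≈ 3.3182


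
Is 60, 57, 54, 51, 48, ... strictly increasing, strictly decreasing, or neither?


Differences: -3, -3, -3, -3
All differences < 0 → strictly DECREASING

Monotonically decreasing


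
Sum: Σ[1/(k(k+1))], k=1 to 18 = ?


1/(k(k+1)) = 1/k - 1/(k+1) (partial fractions)
Telescoping: Σ = 1 - 1/19 = 18/19

Sum = 18/19


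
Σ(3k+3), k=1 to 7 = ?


Σ(3k+3) = 3·Σk + 3·n
= 3·28 + 3·7
= 84 + 21 = 105

Σ = 105


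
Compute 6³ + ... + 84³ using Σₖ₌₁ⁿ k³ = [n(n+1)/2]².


Σₖ₌6^84 k³ = [84·85/2]² − [5·6/2]²
= 12744900 − 225 = 12744675

Σk³ = 12744675


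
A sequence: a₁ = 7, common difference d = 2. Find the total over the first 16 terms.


aₙ = 7 + (16-1)×2 = 37
Sₙ = n(a₁+aₙ)/2 = 16×(7+37)/2
= 16×44/2 = 352

S_16 = 352


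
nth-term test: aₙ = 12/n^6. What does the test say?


lim(n→∞) 12/n^6 = 0
lim aₙ = 0 → nth-term test is INCONCLUSIVE
(Need other tests; this is actually a convergent p-series with p=6 > 1)

Inconclusive (lim aₙ = 0; need another test)


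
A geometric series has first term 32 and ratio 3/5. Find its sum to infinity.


S∞ = a₁/(1-r) = 32/(1 - 3/5)
= 32/(2/5)
= 80

S∞ = 80


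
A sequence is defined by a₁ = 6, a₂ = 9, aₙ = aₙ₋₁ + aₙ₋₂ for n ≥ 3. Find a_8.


Computing iteratively: 6, 9, 15, 24, 39, 63, 102, 165
a_8 = 165

a_8 = 165


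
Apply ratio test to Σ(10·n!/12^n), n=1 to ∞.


aₙ = 10·n!/12^n
a_{n+1}/aₙ = (n+1)!/12^(n+1) × 12^n/n!  (constant 10 cancels)
= (n+1)/12
L = lim(n→∞) (n+1)/12 = ∞
L > 1 → series DIVERGES

Diverges (ratio test: L = ∞ > 1)


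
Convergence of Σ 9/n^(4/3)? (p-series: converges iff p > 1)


p-series test: Σ c/n^p converges if p > 1, diverges if p ≤ 1 (constant c > 0 doesn't affect convergence).
p = 4/3
4/3 > 1 → CONVERGES

Converges (p = 4/3 > 1)


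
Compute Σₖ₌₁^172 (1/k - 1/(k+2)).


Telescoping with gap 2: two head and two tail terms survive.
= (1 + 1/2) - (1/173 + 1/174)
= 3/2 - 1/173 - 1/174 = 22403/15051

Sum = 22403/15051


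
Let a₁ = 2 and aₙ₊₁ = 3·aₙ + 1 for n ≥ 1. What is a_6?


Computing step by step:
a_1 = 2
a_2 = 7
a_3 = 22
a_4 = 67
a_5 = 202
a_6 = 607


a_6 = 607


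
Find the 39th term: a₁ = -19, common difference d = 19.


aₙ = a₁ + (n-1)d
= -19 + (39-1)×19
= -19 + 722
= 703

a_39 = 703


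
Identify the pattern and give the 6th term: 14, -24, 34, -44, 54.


Pattern: alternating sign, magnitude arithmetic (d=10)
Terms: 14, -24, 34, -44, 54
Next term = -64

Next term = -64


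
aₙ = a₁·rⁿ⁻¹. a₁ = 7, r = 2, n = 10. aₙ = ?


aₙ = a₁·r^(n-1)
= 7×2^9
= 7×512
= 3584

a_10 = 3584


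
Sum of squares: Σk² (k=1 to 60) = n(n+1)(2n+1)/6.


n = 60
n(n+1)(2n+1)/6 = 60×61×121/6
= 442860/6 = 73810

Σk² = 73810


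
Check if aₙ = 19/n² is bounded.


a₁ = 19, a₂ = 19/4, a₃ = 19/9, ...
0 < aₙ ≤ 19 for all n ≥ 1
The sequence IS bounded

Bounded (0 < aₙ ≤ 19)


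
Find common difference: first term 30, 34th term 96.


d = (aₙ - a₁)/(n-1)
= (96 - 30)/(34-1)
= 66/33 = 2

d = 2


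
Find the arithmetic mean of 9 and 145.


AM = (9 + 145)/2 = 154/2 = 77

AM = 77


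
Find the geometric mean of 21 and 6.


GM = √(21×6) = √126 = 11.225

GM = 11.225


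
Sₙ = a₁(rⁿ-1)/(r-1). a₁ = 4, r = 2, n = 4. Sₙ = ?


Sₙ = 4×(2^4 - 1)/(2 - 1)
= 4×(16 - 1)/1
= 4×15/1
= 60

S_4 = 60


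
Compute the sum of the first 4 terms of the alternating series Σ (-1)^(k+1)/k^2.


S = 1 - 1/4 + 1/9 - 1/16
= 0.7986
(Full series converges to +π²/12 ≈ +0.8225)

S_4 = 0.7986


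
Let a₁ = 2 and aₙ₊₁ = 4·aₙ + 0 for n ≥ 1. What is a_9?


Computing step by step:
a_1 = 2
a_2 = 8
a_3 = 32
a_4 = 128
a_5 = 512
a_6 = 2048
a_7 = 8192
a_8 = 32768
a_9 = 131072


a_9 = 131072


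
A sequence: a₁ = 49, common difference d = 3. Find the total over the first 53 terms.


aₙ = 49 + (53-1)×3 = 205
Sₙ = n(a₁+aₙ)/2 = 53×(49+205)/2
= 53×254/2 = 6731

S_53 = 6731


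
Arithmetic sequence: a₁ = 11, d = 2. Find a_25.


aₙ = a₁ + (n-1)d
= 11 + (25-1)×2
= 11 + 48
= 59

a_25 = 59


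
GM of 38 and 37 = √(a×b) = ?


GM = √(38×37) = √1406 = 37.4967

GM = 37.4967


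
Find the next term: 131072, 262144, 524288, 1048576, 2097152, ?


Pattern: powers of 2: 2ⁿ
Terms: 131072, 262144, 524288, 1048576, 2097152
Next term = 4194304

Next term = 4194304


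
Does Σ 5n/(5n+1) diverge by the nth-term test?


lim(n→∞) 5n/(5n+1) = 5/5 = 1  (divide numerator and denominator by n)
lim aₙ = 1 ≠ 0 → series DIVERGES

Diverges (lim aₙ = 1 ≠ 0)


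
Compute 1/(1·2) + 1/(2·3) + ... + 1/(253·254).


1/(k(k+1)) = 1/k - 1/(k+1) (partial fractions)
Telescoping: Σ = 1 - 1/254 = 253/254

Sum = 253/254


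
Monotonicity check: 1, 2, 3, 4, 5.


Differences: 1, 1, 1, 1
All differences > 0 → strictly INCREASING

Monotonically increasing


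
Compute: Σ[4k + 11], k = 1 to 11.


Σ(4k+11) = 4·Σk + 11·n
= 4·66 + 11·11
= 264 + 121 = 385

Σ = 385


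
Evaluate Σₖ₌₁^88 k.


n(n+1)/2 = 88×89/2 = 7832/2 = 3916

Σk = 3916


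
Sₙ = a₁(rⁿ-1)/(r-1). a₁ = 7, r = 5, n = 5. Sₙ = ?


Sₙ = 7×(5^5 - 1)/(5 - 1)
= 7×(3125 - 1)/4
= 7×3124/4
= 5467

S_5 = 5467


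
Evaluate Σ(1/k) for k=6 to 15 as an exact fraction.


Σₖ₌6^15 1/k = 1/6 + 1/7 + 1/8 + 1/9 + 1/10 + 1/11 + 1/12 + 1/13 + 1/14 + 1/15
= 74587/72072
≈ 1.0349

Sum = 74587/72072 ≈ 1.0349


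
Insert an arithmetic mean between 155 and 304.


AM = (155 + 304)/2 = 459/2 = 229.5

AM = 229.5


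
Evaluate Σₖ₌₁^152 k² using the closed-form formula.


n = 152
n(n+1)(2n+1)/6 = 152×153×305/6
= 7093080/6 = 1182180

Σk² = 1182180


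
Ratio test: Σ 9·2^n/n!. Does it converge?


aₙ = 9·2^n/n!
a_{n+1}/aₙ = 2^(n+1)/(n+1)! × n!/2^n  (constant 9 cancels)
= 2/(n+1)
L = lim(n→∞) 2/(n+1) = 0
L < 1 → series CONVERGES

Converges (ratio test: L = 0 < 1)


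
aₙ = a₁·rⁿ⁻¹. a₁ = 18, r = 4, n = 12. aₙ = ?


aₙ = a₁·r^(n-1)
= 18×4^11
= 18×4194304
= 75497472

a_12 = 75497472


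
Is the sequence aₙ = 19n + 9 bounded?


aₙ = 19n + 9 → as n→∞, aₙ→∞
No finite upper bound exists
The sequence is UNBOUNDED

Unbounded (aₙ → ∞ as n → ∞)


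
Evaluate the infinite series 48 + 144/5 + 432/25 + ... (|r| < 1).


S∞ = a₁/(1-r) = 48/(1 - 3/5)
= 48/(2/5)
= 120

S∞ = 120


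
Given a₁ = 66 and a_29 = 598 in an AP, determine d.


d = (aₙ - a₁)/(n-1)
= (598 - 66)/(29-1)
= 532/28 = 19

d = 19


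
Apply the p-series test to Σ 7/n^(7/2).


p-series test: Σ c/n^p converges if p > 1, diverges if p ≤ 1 (constant c > 0 doesn't affect convergence).
p = 7/2
7/2 > 1 → CONVERGES

Converges (p = 7/2 > 1)


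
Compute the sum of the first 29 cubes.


n(n+1)/2 = 29×30/2 = 435
Σk³ = 435² = 189225

Σk³ = 189225


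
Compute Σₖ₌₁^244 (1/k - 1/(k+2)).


Telescoping with gap 2: two head and two tail terms survive.
= (1 + 1/2) - (1/245 + 1/246)
= 3/2 - 1/245 - 1/246 = 44957/30135

Sum = 44957/30135


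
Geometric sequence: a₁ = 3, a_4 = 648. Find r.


r^(n-1) = aₙ/a₁
r^3 = 648/3 = 216
r = 216^(1/3)
= 6

r = 6


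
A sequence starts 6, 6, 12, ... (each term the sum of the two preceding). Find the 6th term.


Computing iteratively: 6, 6, 12, 18, 30, 48
a_6 = 48

a_6 = 48


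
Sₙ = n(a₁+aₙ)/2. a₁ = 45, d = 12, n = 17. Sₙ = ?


aₙ = 45 + (17-1)×12 = 237
Sₙ = n(a₁+aₙ)/2 = 17×(45+237)/2
= 17×282/2 = 2397

S_17 = 2397


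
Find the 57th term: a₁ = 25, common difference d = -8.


aₙ = a₁ + (n-1)d
= 25 + (57-1)×-8
= 25 - 448
= -423

a_57 = -423


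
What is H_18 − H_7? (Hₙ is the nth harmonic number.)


Σₖ₌8^18 1/k = 1/8 + 1/9 + 1/10 + ... + 1/18
= 736973/816816
≈ 0.9023

Sum = 736973/816816 ≈ 0.9023


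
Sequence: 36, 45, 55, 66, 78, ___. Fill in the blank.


Pattern: triangular numbers: n(n+1)/2
Terms: 36, 45, 55, 66, 78
Next term = 91

Next term = 91


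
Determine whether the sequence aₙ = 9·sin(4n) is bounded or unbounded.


For all n, -1 ≤ sin(4n) ≤ 1, so -9 ≤ 9·sin(4n) ≤ 9
Lower bound: -9, Upper bound: 9
The sequence IS bounded

Bounded (-9 ≤ aₙ ≤ 9)


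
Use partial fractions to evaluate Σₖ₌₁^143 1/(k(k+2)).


1/(k(k+2)) = (1/2)·(1/k - 1/(k+2)) (partial fractions)
Telescoping: Σ = (1/2)·(1 + 1/2 - 1/144 - 1/145) = 31031/41760

Sum = 31031/41760


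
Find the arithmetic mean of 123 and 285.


AM = (123 + 285)/2 = 408/2 = 204

AM = 204


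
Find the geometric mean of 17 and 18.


GM = √(17×18) = √306 = 17.4929

GM = 17.4929


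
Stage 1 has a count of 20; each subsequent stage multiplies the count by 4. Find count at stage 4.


aₙ = a₁·r^(n-1)
= 20×4^3
= 20×64
= 1280

a_4 = 1280


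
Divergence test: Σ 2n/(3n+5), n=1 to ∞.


lim(n→∞) 2n/(3n+5) = 2/3 = 2/3  (divide numerator and denominator by n)
lim aₙ = 2/3 ≠ 0 → series DIVERGES

Diverges (lim aₙ = 2/3 ≠ 0)


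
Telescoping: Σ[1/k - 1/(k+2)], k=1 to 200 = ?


Telescoping with gap 2: two head and two tail terms survive.
= (1 + 1/2) - (1/201 + 1/202)
= 3/2 - 1/201 - 1/202 = 30250/20301

Sum = 30250/20301


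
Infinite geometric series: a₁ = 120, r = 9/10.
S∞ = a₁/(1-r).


S∞ = a₁/(1-r) = 120/(1 - 9/10)
= 120/(1/10)
= 1200

S∞ = 1200


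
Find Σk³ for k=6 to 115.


Σₖ₌6^115 k³ = [115·116/2]² − [5·6/2]²
= 44488900 − 225 = 44488675

Σk³ = 44488675


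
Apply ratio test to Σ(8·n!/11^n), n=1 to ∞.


aₙ = 8·n!/11^n
a_{n+1}/aₙ = (n+1)!/11^(n+1) × 11^n/n!  (constant 8 cancels)
= (n+1)/11
L = lim(n→∞) (n+1)/11 = ∞
L > 1 → series DIVERGES

Diverges (ratio test: L = ∞ > 1)


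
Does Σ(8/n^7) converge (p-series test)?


p-series test: Σ c/n^p converges if p > 1, diverges if p ≤ 1 (constant c > 0 doesn't affect convergence).
p = 7
7 > 1 → CONVERGES

Converges (p = 7 > 1)


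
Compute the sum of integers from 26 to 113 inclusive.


Σₖ₌26^113 k = Σₖ₌₁^113 k − Σₖ₌₁^25 k
= 113·114/2 − 25·26/2
= 6441 − 325 = 6116

Σk = 6116


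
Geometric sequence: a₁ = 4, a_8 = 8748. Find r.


r^(n-1) = aₙ/a₁
r^7 = 8748/4 = 2187
r = 2187^(1/7)
= 3

r = 3


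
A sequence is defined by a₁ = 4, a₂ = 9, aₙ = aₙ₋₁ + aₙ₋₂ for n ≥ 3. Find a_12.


Computing iteratively: 4, 9, 13, 22, 35, 57, 92, 149, 241, 390, 631, 1021
a_12 = 1021

a_12 = 1021


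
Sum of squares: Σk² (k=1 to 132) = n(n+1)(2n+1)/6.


n = 132
n(n+1)(2n+1)/6 = 132×133×265/6
= 4652340/6 = 775390

Σk² = 775390


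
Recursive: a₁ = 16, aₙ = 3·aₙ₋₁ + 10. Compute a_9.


Computing step by step:
a_1 = 16
a_2 = 58
a_3 = 184
a_4 = 562
a_5 = 1696
a_6 = 5098
a_7 = 15304
a_8 = 45922
a_9 = 137776


a_9 = 137776


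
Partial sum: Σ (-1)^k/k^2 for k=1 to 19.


S = -1 + 1/4 - 1/9 + 1/16 - 1/25 + 1/36 - 1/49 + 1/64 ± ...
= -0.8238
(Full series converges to -π²/12 ≈ -0.8225)

S_19 = -0.8238


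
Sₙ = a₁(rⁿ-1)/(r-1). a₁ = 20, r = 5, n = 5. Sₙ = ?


Sₙ = 20×(5^5 - 1)/(5 - 1)
= 20×(3125 - 1)/4
= 20×3124/4
= 15620

S_5 = 15620


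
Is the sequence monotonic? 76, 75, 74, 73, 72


Differences: -1, -1, -1, -1
All differences < 0 → strictly DECREASING

Monotonically decreasing


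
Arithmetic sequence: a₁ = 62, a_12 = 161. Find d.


d = (aₙ - a₁)/(n-1)
= (161 - 62)/(12-1)
= 99/11 = 9

d = 9


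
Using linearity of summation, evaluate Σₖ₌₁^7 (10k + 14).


Σ(10k+14) = 10·Σk + 14·n
= 10·28 + 14·7
= 280 + 98 = 378

Σ = 378


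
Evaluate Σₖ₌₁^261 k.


n(n+1)/2 = 261×262/2 = 68382/2 = 34191

Σk = 34191


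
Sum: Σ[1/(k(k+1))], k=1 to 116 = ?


1/(k(k+1)) = 1/k - 1/(k+1) (partial fractions)
Telescoping: Σ = 1 - 1/117 = 116/117

Sum = 116/117


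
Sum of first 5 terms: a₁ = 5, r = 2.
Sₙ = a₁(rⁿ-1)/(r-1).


Sₙ = 5×(2^5 - 1)/(2 - 1)
= 5×(32 - 1)/1
= 5×31/1
= 155

S_5 = 155


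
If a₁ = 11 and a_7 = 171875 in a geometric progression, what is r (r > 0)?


r^(n-1) = aₙ/a₁
r^6 = 171875/11 = 15625
r = 15625^(1/6)
= ±5; taking r > 0 gives r = 5

r = 5


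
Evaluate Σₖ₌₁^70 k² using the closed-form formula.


n = 70
n(n+1)(2n+1)/6 = 70×71×141/6
= 700770/6 = 116795

Σk² = 116795


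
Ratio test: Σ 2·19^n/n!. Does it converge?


aₙ = 2·19^n/n!
a_{n+1}/aₙ = 19^(n+1)/(n+1)! × n!/19^n  (constant 2 cancels)
= 19/(n+1)
L = lim(n→∞) 19/(n+1) = 0
L < 1 → series CONVERGES

Converges (ratio test: L = 0 < 1)


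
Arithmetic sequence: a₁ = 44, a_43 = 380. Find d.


d = (aₙ - a₁)/(n-1)
= (380 - 44)/(43-1)
= 336/42 = 8

d = 8


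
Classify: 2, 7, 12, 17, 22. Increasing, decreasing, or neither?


Differences: 5, 5, 5, 5
All differences > 0 → strictly INCREASING

Monotonically increasing


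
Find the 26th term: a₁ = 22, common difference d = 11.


aₙ = a₁ + (n-1)d
= 22 + (26-1)×11
= 22 + 275
= 297

a_26 = 297


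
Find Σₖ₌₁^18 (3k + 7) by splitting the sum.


Σ(3k+7) = 3·Σk + 7·n
= 3·171 + 7·18
= 513 + 126 = 639

Σ = 639


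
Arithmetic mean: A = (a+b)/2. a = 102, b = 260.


AM = (102 + 260)/2 = 362/2 = 181

AM = 181


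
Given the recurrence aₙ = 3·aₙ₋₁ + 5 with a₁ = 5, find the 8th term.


Computing step by step:
a_1 = 5
a_2 = 20
a_3 = 65
a_4 = 200
a_5 = 605
a_6 = 1820
a_7 = 5465
a_8 = 16400


a_8 = 16400


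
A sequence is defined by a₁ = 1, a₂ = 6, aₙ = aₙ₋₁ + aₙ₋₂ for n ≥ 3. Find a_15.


Computing iteratively: 1, 6, 7, 13, 20, 33, 53, 86, 139, 225, 364, 589, ...
a_15 = 2495

a_15 = 2495


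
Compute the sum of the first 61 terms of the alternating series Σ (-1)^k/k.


S = -1 + 1/2 - 1/3 + 1/4 - 1/5 + 1/6 - 1/7 + 1/8 ± ...
= -0.7013
(Full series converges to -ln(2) ≈ -0.6931)

S_61 = -0.7013


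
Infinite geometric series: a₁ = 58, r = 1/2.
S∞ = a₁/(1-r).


S∞ = a₁/(1-r) = 58/(1 - 1/2)
= 58/(1/2)
= 116

S∞ = 116


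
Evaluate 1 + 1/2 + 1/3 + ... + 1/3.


H_3 = 1/1 + 1/2 + 1/3
= 11/6
≈ 1.8333

H_3 = 11/6 ≈ 1.8333


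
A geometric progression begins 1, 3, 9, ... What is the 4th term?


aₙ = a₁·r^(n-1)
= 1×3^3
= 1×27
= 27

a_4 = 27


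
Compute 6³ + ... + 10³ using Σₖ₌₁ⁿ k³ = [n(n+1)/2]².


Σₖ₌6^10 k³ = [10·11/2]² − [5·6/2]²
= 3025 − 225 = 2800

Σk³ = 2800


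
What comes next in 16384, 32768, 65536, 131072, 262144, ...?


Pattern: powers of 2: 2ⁿ
Terms: 16384, 32768, 65536, 131072, 262144
Next term = 524288

Next term = 524288


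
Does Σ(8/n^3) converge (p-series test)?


p-series test: Σ c/n^p converges if p > 1, diverges if p ≤ 1 (constant c > 0 doesn't affect convergence).
p = 3
3 > 1 → CONVERGES

Converges (p = 3 > 1)


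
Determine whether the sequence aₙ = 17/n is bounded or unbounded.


a₁ = 17, a₂ = 17/2, a₃ = 17/3, ...
0 < aₙ ≤ 17 for all n ≥ 1
Lower bound: 0, Upper bound: 17
The sequence IS bounded

Bounded (0 < aₙ ≤ 17)


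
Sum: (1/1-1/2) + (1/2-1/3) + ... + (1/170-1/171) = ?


Telescoping: adjacent terms cancel.
= 1/1 - 1/171
= 1 - 1/171 = 170/171

Sum = 170/171


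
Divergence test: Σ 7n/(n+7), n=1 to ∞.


lim(n→∞) 7n/(n+7) = 7/1 = 7  (divide numerator and denominator by n)
lim aₙ = 7 ≠ 0 → series DIVERGES

Diverges (lim aₙ = 7 ≠ 0)


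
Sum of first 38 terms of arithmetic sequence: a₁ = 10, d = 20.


aₙ = 10 + (38-1)×20 = 750
Sₙ = n(a₁+aₙ)/2 = 38×(10+750)/2
= 38×760/2 = 14440

S_38 = 14440


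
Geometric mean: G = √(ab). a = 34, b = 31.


GM = √(34×31) = √1054 = 32.4654

GM = 32.4654


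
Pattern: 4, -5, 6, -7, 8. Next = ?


Pattern: alternating sign, magnitude arithmetic (d=1)
Terms: 4, -5, 6, -7, 8
Next term = -9

Next term = -9


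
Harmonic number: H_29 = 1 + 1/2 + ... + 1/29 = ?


H_29 = 1/1 + 1/2 + 1/3 + ... + 1/29
= 9227046511387/2329089562800
≈ 3.9617

H_29 = 9227046511387/2329089562800 ≈ 3.9617


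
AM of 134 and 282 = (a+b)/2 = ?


AM = (134 + 282)/2 = 416/2 = 208

AM = 208


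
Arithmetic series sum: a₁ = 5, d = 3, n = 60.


aₙ = 5 + (60-1)×3 = 182
Sₙ = n(a₁+aₙ)/2 = 60×(5+182)/2
= 60×187/2 = 5610

S_60 = 5610


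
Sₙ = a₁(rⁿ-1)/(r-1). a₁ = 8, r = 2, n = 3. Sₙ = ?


Sₙ = 8×(2^3 - 1)/(2 - 1)
= 8×(8 - 1)/1
= 8×7/1
= 56

S_3 = 56


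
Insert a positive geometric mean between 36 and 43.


GM = √(36×43) = √1548 = 39.3446

GM = 39.3446


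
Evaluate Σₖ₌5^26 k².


Σₖ₌5^26 k² = Σₖ₌₁^26 k² − Σₖ₌₁^4 k²
= 26·27·53/6 − 4·5·9/6
= 6201 − 30 = 6171

Σk² = 6171


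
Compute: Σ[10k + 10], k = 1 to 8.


Σ(10k+10) = 10·Σk + 10·n
= 10·36 + 10·8
= 360 + 80 = 440

Σ = 440


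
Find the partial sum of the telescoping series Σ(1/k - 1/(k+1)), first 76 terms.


Telescoping: adjacent terms cancel.
= 1/1 - 1/77
= 1 - 1/77 = 76/77

Sum = 76/77


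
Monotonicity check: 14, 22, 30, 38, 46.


Differences: 8, 8, 8, 8
All differences > 0 → strictly INCREASING

Monotonically increasing


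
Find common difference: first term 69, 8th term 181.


d = (aₙ - a₁)/(n-1)
= (181 - 69)/(8-1)
= 112/7 = 16

d = 16


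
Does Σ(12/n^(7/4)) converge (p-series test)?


p-series test: Σ c/n^p converges if p > 1, diverges if p ≤ 1 (constant c > 0 doesn't affect convergence).
p = 7/4
7/4 > 1 → CONVERGES

Converges (p = 7/4 > 1)


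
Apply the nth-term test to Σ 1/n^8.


lim(n→∞) 1/n^8 = 0
lim aₙ = 0 → nth-term test is INCONCLUSIVE
(Need other tests; this is actually a convergent p-series with p=8 > 1)

Inconclusive (lim aₙ = 0; need another test)


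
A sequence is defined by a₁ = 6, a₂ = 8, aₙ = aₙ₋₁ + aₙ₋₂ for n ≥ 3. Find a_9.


Computing iteratively: 6, 8, 14, 22, 36, 58, 94, 152, 246
a_9 = 246

a_9 = 246


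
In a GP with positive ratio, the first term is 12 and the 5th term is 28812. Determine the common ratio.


r^(n-1) = aₙ/a₁
r^4 = 28812/12 = 2401
r = 2401^(1/4)
= ±7; taking r > 0 gives r = 7

r = 7


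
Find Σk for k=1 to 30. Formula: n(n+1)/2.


n(n+1)/2 = 30×31/2 = 930/2 = 465

Σk = 465


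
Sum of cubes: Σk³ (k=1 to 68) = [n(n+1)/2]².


n(n+1)/2 = 68×69/2 = 2346
Σk³ = 2346² = 5503716

Σk³ = 5503716


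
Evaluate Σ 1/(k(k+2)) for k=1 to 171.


1/(k(k+2)) = (1/2)·(1/k - 1/(k+2)) (partial fractions)
Telescoping: Σ = (1/2)·(1 + 1/2 - 1/172 - 1/173) = 44289/59512

Sum = 44289/59512


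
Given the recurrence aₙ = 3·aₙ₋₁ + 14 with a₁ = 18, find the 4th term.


Computing step by step:
a_1 = 18
a_2 = 68
a_3 = 218
a_4 = 668


a_4 = 668


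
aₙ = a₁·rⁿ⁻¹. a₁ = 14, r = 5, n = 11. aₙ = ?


aₙ = a₁·r^(n-1)
= 14×5^10
= 14×9765625
= 136718750

a_11 = 136718750


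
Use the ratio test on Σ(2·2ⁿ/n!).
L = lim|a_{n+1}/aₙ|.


aₙ = 2·2^n/n!
a_{n+1}/aₙ = 2^(n+1)/(n+1)! × n!/2^n  (constant 2 cancels)
= 2/(n+1)
L = lim(n→∞) 2/(n+1) = 0
L < 1 → series CONVERGES

Converges (ratio test: L = 0 < 1)


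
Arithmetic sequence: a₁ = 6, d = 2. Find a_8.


aₙ = a₁ + (n-1)d
= 6 + (8-1)×2
= 6 + 14
= 20

a_8 = 20


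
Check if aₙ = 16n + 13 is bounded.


aₙ = 16n + 13 → as n→∞, aₙ→∞
No finite upper bound exists
The sequence is UNBOUNDED

Unbounded (aₙ → ∞ as n → ∞)


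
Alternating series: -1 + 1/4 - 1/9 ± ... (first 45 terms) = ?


S = -1 + 1/4 - 1/9 + 1/16 - 1/25 + 1/36 - 1/49 + 1/64 ± ...
= -0.8227
(Full series converges to -π²/12 ≈ -0.8225)

S_45 = -0.8227


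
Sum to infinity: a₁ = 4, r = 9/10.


S∞ = a₁/(1-r) = 4/(1 - 9/10)
= 4/(1/10)
= 40

S∞ = 40


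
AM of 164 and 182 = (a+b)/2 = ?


AM = (164 + 182)/2 = 346/2 = 173

AM = 173


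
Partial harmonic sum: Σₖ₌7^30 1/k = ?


Σₖ₌7^30 1/k = 1/7 + 1/8 + 1/9 + ... + 1/30
= 3598413401287/2329089562800
≈ 1.545

Sum = 3598413401287/2329089562800 ≈ 1.545


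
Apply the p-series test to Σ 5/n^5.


p-series test: Σ c/n^p converges if p > 1, diverges if p ≤ 1 (constant c > 0 doesn't affect convergence).
p = 5
5 > 1 → CONVERGES

Converges (p = 5 > 1)


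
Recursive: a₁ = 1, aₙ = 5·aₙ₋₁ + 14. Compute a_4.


Computing step by step:
a_1 = 1
a_2 = 19
a_3 = 109
a_4 = 559


a_4 = 559


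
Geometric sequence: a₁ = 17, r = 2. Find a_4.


aₙ = a₁·r^(n-1)
= 17×2^3
= 17×8
= 136

a_4 = 136


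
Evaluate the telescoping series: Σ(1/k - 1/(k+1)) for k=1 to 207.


Telescoping: adjacent terms cancel.
= 1/1 - 1/208
= 1 - 1/208 = 207/208

Sum = 207/208


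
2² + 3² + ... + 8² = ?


Σₖ₌2^8 k² = Σₖ₌₁^8 k² − Σₖ₌₁^1 k²
= 8·9·17/6 − 1·2·3/6
= 204 − 1 = 203

Σk² = 203


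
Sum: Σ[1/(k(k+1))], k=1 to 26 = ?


1/(k(k+1)) = 1/k - 1/(k+1) (partial fractions)
Telescoping: Σ = 1 - 1/27 = 26/27

Sum = 26/27


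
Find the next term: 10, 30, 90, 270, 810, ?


Pattern: geometric (r=3)
Terms: 10, 30, 90, 270, 810
Next term = 2430

Next term = 2430


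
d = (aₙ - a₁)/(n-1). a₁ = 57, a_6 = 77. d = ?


d = (aₙ - a₁)/(n-1)
= (77 - 57)/(6-1)
= 20/5 = 4

d = 4


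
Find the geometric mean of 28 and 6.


GM = √(28×6) = √168 = 12.9615

GM = 12.9615


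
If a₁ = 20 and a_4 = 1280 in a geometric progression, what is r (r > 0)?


r^(n-1) = aₙ/a₁
r^3 = 1280/20 = 64
r = 64^(1/3)
= 4

r = 4


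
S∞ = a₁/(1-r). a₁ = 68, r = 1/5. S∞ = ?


S∞ = a₁/(1-r) = 68/(1 - 1/5)
= 68/(4/5)
= 85

S∞ = 85


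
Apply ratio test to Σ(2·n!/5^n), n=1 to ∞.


aₙ = 2·n!/5^n
a_{n+1}/aₙ = (n+1)!/5^(n+1) × 5^n/n!  (constant 2 cancels)
= (n+1)/5
L = lim(n→∞) (n+1)/5 = ∞
L > 1 → series DIVERGES

Diverges (ratio test: L = ∞ > 1)


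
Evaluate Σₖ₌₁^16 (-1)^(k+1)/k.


S = 1 - 1/2 + 1/3 - 1/4 + 1/5 - 1/6 + 1/7 - 1/8 ± ...
= 0.6629
(Full series converges to +ln(2) ≈ +0.6931)

S_16 = 0.6629


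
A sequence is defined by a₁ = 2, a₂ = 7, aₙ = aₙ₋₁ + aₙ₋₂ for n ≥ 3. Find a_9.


Computing iteratively: 2, 7, 9, 16, 25, 41, 66, 107, 173
a_9 = 173

a_9 = 173


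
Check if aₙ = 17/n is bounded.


a₁ = 17, a₂ = 17/2, a₃ = 17/3, ...
0 < aₙ ≤ 17 for all n ≥ 1
Lower bound: 0, Upper bound: 17
The sequence IS bounded

Bounded (0 < aₙ ≤ 17)


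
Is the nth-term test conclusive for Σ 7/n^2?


lim(n→∞) 7/n^2 = 0
lim aₙ = 0 → nth-term test is INCONCLUSIVE
(Need other tests; this is actually a convergent p-series with p=2 > 1)

Inconclusive (lim aₙ = 0; need another test)


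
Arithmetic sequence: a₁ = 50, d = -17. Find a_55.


aₙ = a₁ + (n-1)d
= 50 + (55-1)×-17
= 50 - 918
= -868

a_55 = -868


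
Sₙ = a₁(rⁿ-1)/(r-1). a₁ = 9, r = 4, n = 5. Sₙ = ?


Sₙ = 9×(4^5 - 1)/(4 - 1)
= 9×(1024 - 1)/3
= 9×1023/3
= 3069

S_5 = 3069


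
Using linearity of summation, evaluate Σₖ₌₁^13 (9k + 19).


Σ(9k+19) = 9·Σk + 19·n
= 9·91 + 19·13
= 819 + 247 = 1066

Σ = 1066


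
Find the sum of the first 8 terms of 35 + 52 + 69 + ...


aₙ = 35 + (8-1)×17 = 154
Sₙ = n(a₁+aₙ)/2 = 8×(35+154)/2
= 8×189/2 = 756

S_8 = 756


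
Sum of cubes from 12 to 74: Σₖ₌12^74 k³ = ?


Σₖ₌12^74 k³ = [74·75/2]² − [11·12/2]²
= 7700625 − 4356 = 7696269

Σk³ = 7696269


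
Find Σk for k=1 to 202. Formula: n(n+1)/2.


n(n+1)/2 = 202×203/2 = 41006/2 = 20503

Σk = 20503


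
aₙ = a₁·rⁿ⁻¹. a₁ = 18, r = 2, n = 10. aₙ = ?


aₙ = a₁·r^(n-1)
= 18×2^9
= 18×512
= 9216

a_10 = 9216


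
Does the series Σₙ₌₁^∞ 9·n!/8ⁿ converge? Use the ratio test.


aₙ = 9·n!/8^n
a_{n+1}/aₙ = (n+1)!/8^(n+1) × 8^n/n!  (constant 9 cancels)
= (n+1)/8
L = lim(n→∞) (n+1)/8 = ∞
L > 1 → series DIVERGES

Diverges (ratio test: L = ∞ > 1)


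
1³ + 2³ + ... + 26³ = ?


n(n+1)/2 = 26×27/2 = 351
Σk³ = 351² = 123201

Σk³ = 123201


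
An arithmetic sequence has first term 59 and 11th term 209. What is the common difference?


d = (aₙ - a₁)/(n-1)
= (209 - 59)/(11-1)
= 150/10 = 15

d = 15


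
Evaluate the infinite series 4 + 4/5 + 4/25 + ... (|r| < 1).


S∞ = a₁/(1-r) = 4/(1 - 1/5)
= 4/(4/5)
= 5

S∞ = 5


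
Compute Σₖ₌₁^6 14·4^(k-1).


Sₙ = 14×(4^6 - 1)/(4 - 1)
= 14×(4096 - 1)/3
= 14×4095/3
= 19110

S_6 = 19110


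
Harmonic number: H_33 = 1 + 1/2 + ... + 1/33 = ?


H_33 = 1/1 + 1/2 + 1/3 + ... + 1/33
= 53676090078349/13127595717600
≈ 4.0888

H_33 = 53676090078349/13127595717600 ≈ 4.0888


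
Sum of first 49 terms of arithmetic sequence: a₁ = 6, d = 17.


aₙ = 6 + (49-1)×17 = 822
Sₙ = n(a₁+aₙ)/2 = 49×(6+822)/2
= 49×828/2 = 20286

S_49 = 20286


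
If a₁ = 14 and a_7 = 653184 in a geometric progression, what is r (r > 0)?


r^(n-1) = aₙ/a₁
r^6 = 653184/14 = 46656
r = 46656^(1/6)
= ±6; taking r > 0 gives r = 6

r = 6


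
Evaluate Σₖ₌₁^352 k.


n(n+1)/2 = 352×353/2 = 124256/2 = 62128

Σk = 62128


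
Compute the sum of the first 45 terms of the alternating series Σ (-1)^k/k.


S = -1 + 1/2 - 1/3 + 1/4 - 1/5 + 1/6 - 1/7 + 1/8 ± ...
= -0.7041
(Full series converges to -ln(2) ≈ -0.6931)

S_45 = -0.7041


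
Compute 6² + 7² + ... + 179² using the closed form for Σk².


Σₖ₌6^179 k² = Σₖ₌₁^179 k² − Σₖ₌₁^5 k²
= 179·180·359/6 − 5·6·11/6
= 1927830 − 55 = 1927775

Σk² = 1927775


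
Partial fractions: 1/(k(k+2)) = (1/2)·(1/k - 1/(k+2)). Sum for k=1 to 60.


1/(k(k+2)) = (1/2)·(1/k - 1/(k+2)) (partial fractions)
Telescoping: Σ = (1/2)·(1 + 1/2 - 1/61 - 1/62) = 2775/3782

Sum = 2775/3782


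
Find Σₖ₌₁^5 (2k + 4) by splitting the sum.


Σ(2k+4) = 2·Σk + 4·n
= 2·15 + 4·5
= 30 + 20 = 50

Σ = 50


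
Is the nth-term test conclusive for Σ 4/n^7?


lim(n→∞) 4/n^7 = 0
lim aₙ = 0 → nth-term test is INCONCLUSIVE
(Need other tests; this is actually a convergent p-series with p=7 > 1)

Inconclusive (lim aₙ = 0; need another test)


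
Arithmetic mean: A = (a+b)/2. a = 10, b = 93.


AM = (10 + 93)/2 = 103/2 = 51.5

AM = 51.5


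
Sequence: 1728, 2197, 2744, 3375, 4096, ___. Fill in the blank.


Pattern: perfect cubes: n³
Terms: 1728, 2197, 2744, 3375, 4096
Next term = 4913

Next term = 4913


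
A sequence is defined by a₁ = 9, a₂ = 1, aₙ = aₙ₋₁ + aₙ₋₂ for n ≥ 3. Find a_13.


Computing iteratively: 9, 1, 10, 11, 21, 32, 53, 85, 138, 223, 361, 584, ...
a_13 = 945

a_13 = 945


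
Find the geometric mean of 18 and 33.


GM = √(18×33) = √594 = 24.3721

GM = 24.3721


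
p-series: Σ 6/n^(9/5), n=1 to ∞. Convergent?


p-series test: Σ c/n^p converges if p > 1, diverges if p ≤ 1 (constant c > 0 doesn't affect convergence).
p = 9/5
9/5 > 1 → CONVERGES

Converges (p = 9/5 > 1)


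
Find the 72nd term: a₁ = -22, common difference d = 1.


aₙ = a₁ + (n-1)d
= -22 + (72-1)×1
= -22 + 71
= 49

a_72 = 49


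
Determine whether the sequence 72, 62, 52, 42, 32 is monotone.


Differences: -10, -10, -10, -10
All differences < 0 → strictly DECREASING

Monotonically decreasing


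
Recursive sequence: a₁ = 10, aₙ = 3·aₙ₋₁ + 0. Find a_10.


Computing step by step:
a_1 = 10
a_2 = 30
a_3 = 90
a_4 = 270
a_5 = 810
a_6 = 2430
a_7 = 7290
a_8 = 21870
a_9 = 65610
a_10 = 196830


a_10 = 196830


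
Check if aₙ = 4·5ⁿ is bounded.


aₙ = 4·5ⁿ → as n→∞, aₙ→∞ (since base 5 > 1)
No finite upper bound exists
The sequence is UNBOUNDED

Unbounded (aₙ → ∞ as n → ∞)


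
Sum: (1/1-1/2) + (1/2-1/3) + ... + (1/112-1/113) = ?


Telescoping: adjacent terms cancel.
= 1/1 - 1/113
= 1 - 1/113 = 112/113

Sum = 112/113


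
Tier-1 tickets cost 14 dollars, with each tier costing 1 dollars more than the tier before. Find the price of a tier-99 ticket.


aₙ = a₁ + (n-1)d
= 14 + (99-1)×1
= 14 + 98
= 112

a_99 = 112


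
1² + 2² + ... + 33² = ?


n = 33
n(n+1)(2n+1)/6 = 33×34×67/6
= 75174/6 = 12529

Σk² = 12529


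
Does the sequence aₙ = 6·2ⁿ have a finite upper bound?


aₙ = 6·2ⁿ → as n→∞, aₙ→∞ (since base 2 > 1)
No finite upper bound exists
The sequence is UNBOUNDED

Unbounded (aₙ → ∞ as n → ∞)


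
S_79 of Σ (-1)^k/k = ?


S = -1 + 1/2 - 1/3 + 1/4 - 1/5 + 1/6 - 1/7 + 1/8 ± ...
= -0.6994
(Full series converges to -ln(2) ≈ -0.6931)

S_79 = -0.6994


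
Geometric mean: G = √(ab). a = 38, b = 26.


GM = √(38×26) = √988 = 31.4325

GM = 31.4325


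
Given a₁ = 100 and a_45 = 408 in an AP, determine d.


d = (aₙ - a₁)/(n-1)
= (408 - 100)/(45-1)
= 308/44 = 7

d = 7


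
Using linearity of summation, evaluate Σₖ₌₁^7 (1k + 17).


Σ(1k+17) = 1·Σk + 17·n
= 1·28 + 17·7
= 28 + 119 = 147

Σ = 147


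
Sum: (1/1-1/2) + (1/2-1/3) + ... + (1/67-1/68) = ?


Telescoping: adjacent terms cancel.
= 1/1 - 1/68
= 1 - 1/68 = 67/68

Sum = 67/68


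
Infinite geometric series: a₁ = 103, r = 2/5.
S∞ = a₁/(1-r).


S∞ = a₁/(1-r) = 103/(1 - 2/5)
= 103/(3/5)
= 515/3

S∞ = 515/3
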